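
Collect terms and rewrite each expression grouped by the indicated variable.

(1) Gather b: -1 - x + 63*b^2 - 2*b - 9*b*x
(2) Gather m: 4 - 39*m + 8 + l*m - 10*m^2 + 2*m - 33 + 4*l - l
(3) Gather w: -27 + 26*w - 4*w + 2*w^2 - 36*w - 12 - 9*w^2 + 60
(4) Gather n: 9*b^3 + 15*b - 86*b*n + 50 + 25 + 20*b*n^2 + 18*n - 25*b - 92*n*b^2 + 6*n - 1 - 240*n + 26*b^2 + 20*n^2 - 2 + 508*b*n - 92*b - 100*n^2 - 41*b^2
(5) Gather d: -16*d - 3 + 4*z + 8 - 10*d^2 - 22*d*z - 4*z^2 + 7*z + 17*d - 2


(1) = 63*b^2 + b*(-9*x - 2) - x - 1
(2) = 3*l - 10*m^2 + m*(l - 37) - 21
(3) = -7*w^2 - 14*w + 21
(4) = 9*b^3 - 15*b^2 - 102*b + n^2*(20*b - 80) + n*(-92*b^2 + 422*b - 216) + 72
(5) = -10*d^2 + d*(1 - 22*z) - 4*z^2 + 11*z + 3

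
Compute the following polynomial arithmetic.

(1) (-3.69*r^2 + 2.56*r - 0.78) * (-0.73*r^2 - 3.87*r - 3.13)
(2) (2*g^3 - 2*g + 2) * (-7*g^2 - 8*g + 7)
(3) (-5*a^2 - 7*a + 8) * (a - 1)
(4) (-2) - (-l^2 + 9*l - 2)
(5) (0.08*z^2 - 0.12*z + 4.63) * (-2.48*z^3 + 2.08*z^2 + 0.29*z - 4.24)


(1) = 2.6937*r^4 + 12.4115*r^3 + 2.2119*r^2 - 4.9942*r + 2.4414
(2) = -14*g^5 - 16*g^4 + 28*g^3 + 2*g^2 - 30*g + 14
(3) = -5*a^3 - 2*a^2 + 15*a - 8
(4) = l^2 - 9*l
(5) = -0.1984*z^5 + 0.464*z^4 - 11.7088*z^3 + 9.2564*z^2 + 1.8515*z - 19.6312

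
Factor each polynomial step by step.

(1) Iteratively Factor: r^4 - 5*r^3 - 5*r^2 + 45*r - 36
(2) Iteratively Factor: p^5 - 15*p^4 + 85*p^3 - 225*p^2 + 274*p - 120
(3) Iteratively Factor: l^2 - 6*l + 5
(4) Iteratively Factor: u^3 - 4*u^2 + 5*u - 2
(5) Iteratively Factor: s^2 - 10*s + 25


(1) = (r - 1)*(r^3 - 4*r^2 - 9*r + 36) = (r - 3)*(r - 1)*(r^2 - r - 12) = (r - 4)*(r - 3)*(r - 1)*(r + 3)
(2) = (p - 1)*(p^4 - 14*p^3 + 71*p^2 - 154*p + 120) = (p - 2)*(p - 1)*(p^3 - 12*p^2 + 47*p - 60) = (p - 3)*(p - 2)*(p - 1)*(p^2 - 9*p + 20) = (p - 5)*(p - 3)*(p - 2)*(p - 1)*(p - 4)
(3) = (l - 1)*(l - 5)
(4) = (u - 1)*(u^2 - 3*u + 2) = (u - 1)^2*(u - 2)
(5) = (s - 5)*(s - 5)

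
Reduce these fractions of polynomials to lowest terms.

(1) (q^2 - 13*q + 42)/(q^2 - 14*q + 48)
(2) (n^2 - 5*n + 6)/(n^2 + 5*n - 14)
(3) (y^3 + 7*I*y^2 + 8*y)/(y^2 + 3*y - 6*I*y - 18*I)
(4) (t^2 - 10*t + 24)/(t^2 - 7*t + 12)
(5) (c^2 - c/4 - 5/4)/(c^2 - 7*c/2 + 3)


(1) = (q - 7)/(q - 8)
(2) = (n - 3)/(n + 7)
(3) = (y^3 + 7*I*y^2 + 8*y)/(y^2 + y*(3 - 6*I) - 18*I)
(4) = (t - 6)/(t - 3)
(5) = (4*c^2 - c - 5)/(4*c^2 - 14*c + 12)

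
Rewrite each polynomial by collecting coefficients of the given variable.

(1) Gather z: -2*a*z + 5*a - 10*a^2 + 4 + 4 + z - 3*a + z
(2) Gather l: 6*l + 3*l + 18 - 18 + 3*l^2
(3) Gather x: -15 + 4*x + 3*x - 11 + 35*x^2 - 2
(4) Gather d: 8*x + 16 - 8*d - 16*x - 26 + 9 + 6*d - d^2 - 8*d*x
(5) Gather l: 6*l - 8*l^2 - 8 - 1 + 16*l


(1) = -10*a^2 + 2*a + z*(2 - 2*a) + 8
(2) = 3*l^2 + 9*l
(3) = 35*x^2 + 7*x - 28
(4) = -d^2 + d*(-8*x - 2) - 8*x - 1
(5) = -8*l^2 + 22*l - 9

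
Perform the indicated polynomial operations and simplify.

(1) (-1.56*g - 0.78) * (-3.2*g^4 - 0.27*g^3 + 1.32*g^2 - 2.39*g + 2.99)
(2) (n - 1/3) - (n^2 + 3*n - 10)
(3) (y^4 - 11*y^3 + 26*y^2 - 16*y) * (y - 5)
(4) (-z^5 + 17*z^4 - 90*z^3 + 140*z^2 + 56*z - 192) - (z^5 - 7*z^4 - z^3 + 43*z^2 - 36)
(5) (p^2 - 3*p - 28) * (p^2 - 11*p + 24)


(1) = 4.992*g^5 + 2.9172*g^4 - 1.8486*g^3 + 2.6988*g^2 - 2.8002*g - 2.3322
(2) = -n^2 - 2*n + 29/3
(3) = y^5 - 16*y^4 + 81*y^3 - 146*y^2 + 80*y
(4) = -2*z^5 + 24*z^4 - 89*z^3 + 97*z^2 + 56*z - 156
(5) = p^4 - 14*p^3 + 29*p^2 + 236*p - 672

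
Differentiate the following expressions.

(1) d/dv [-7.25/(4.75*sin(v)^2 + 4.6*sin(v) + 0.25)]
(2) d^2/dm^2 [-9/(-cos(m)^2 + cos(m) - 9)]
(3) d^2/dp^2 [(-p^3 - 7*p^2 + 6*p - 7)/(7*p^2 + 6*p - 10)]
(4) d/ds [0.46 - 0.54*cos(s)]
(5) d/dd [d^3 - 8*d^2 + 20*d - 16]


(1) = (68.875*sin(v) + 33.35)*cos(v)/(4.75*sin(v)^2 + 4.6*sin(v) + 0.25)^2
(2) = 9*(4*sin(m)^4 + 33*sin(m)^2 + 51*cos(m)/4 - 3*cos(3*m)/4 - 21)/(sin(m)^2 + cos(m) - 10)^3
(3) = 2*(482*p^3 - 2319*p^2 + 78*p - 1082)/(343*p^6 + 882*p^5 - 714*p^4 - 2304*p^3 + 1020*p^2 + 1800*p - 1000)
(4) = 0.54*sin(s)
(5) = 3*d^2 - 16*d + 20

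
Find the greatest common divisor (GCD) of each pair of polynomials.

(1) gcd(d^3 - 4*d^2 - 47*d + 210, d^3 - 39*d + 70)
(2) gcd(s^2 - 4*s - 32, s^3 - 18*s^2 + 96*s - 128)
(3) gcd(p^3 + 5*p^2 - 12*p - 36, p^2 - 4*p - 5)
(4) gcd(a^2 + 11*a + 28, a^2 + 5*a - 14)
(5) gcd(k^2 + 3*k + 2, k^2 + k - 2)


(1) = gcd((d - 6)*(d - 5)*(d + 7), (d - 5)*(d - 2)*(d + 7)) = d^2 + 2*d - 35
(2) = gcd((s - 8)*(s + 4), (s - 8)^2*(s - 2)) = s - 8
(3) = gcd((p - 3)*(p + 2)*(p + 6), (p - 5)*(p + 1)) = 1
(4) = gcd((a + 4)*(a + 7), (a - 2)*(a + 7)) = a + 7
(5) = k + 2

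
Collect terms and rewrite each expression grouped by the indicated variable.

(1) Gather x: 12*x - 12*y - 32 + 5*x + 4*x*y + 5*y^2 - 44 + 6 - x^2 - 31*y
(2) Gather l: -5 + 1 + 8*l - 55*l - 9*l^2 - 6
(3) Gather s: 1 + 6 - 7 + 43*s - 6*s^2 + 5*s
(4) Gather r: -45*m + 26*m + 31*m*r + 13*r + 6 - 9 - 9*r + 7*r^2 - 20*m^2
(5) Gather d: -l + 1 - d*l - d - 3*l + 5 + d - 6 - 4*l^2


(1) = -x^2 + x*(4*y + 17) + 5*y^2 - 43*y - 70
(2) = -9*l^2 - 47*l - 10
(3) = -6*s^2 + 48*s
(4) = -20*m^2 - 19*m + 7*r^2 + r*(31*m + 4) - 3
(5) = -d*l - 4*l^2 - 4*l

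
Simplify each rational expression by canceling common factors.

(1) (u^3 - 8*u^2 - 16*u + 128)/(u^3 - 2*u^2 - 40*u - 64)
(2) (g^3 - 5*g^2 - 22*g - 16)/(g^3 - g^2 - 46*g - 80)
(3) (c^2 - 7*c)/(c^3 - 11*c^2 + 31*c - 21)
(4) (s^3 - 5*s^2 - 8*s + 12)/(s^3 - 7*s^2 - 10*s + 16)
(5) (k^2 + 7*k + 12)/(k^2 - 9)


(1) = (u - 4)/(u + 2)
(2) = (g + 1)/(g + 5)
(3) = c/(c^2 - 4*c + 3)
(4) = (s - 6)/(s - 8)
(5) = (k + 4)/(k - 3)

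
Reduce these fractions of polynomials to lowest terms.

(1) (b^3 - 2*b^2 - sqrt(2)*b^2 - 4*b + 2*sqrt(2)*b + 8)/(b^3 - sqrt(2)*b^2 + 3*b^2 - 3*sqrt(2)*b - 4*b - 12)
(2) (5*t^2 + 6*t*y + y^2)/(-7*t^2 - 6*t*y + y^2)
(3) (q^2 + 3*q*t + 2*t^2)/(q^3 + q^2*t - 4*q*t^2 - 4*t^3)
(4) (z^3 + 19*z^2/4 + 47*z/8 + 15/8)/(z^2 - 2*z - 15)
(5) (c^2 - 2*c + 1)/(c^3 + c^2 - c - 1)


(1) = (b - 2)/(b + 3)
(2) = (5*t + y)/(-7*t + y)
(3) = 1/(q - 2*t)
(4) = (8*z^2 + 14*z + 5)/(8*z - 40)
(5) = (c - 1)/(c^2 + 2*c + 1)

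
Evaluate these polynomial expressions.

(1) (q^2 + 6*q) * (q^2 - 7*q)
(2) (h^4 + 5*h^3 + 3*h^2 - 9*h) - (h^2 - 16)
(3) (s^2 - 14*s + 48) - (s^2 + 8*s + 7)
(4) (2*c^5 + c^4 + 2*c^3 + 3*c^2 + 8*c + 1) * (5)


(1) = q^4 - q^3 - 42*q^2
(2) = h^4 + 5*h^3 + 2*h^2 - 9*h + 16
(3) = 41 - 22*s
(4) = 10*c^5 + 5*c^4 + 10*c^3 + 15*c^2 + 40*c + 5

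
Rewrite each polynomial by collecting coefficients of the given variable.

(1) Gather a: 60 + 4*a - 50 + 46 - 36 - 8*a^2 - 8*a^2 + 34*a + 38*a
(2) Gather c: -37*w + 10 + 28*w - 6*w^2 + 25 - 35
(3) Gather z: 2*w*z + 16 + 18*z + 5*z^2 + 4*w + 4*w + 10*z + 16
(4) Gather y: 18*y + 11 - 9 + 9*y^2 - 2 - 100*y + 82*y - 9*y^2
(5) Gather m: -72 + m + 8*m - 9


(1) = -16*a^2 + 76*a + 20
(2) = -6*w^2 - 9*w
(3) = 8*w + 5*z^2 + z*(2*w + 28) + 32
(4) = 0
(5) = 9*m - 81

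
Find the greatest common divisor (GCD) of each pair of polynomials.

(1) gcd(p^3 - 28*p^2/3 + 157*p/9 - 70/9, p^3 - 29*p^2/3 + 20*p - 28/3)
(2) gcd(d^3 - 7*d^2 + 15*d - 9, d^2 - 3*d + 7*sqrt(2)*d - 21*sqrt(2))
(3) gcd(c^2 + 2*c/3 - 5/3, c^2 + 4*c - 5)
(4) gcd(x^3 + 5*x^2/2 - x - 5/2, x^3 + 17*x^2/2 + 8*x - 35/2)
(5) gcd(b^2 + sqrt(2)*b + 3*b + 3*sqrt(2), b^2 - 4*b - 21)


(1) = p^2 - 23*p/3 + 14/3
(2) = d - 3
(3) = c - 1
(4) = x^2 + 3*x/2 - 5/2
(5) = gcd((b + 3)*(b + sqrt(2)), (b - 7)*(b + 3)) = b + 3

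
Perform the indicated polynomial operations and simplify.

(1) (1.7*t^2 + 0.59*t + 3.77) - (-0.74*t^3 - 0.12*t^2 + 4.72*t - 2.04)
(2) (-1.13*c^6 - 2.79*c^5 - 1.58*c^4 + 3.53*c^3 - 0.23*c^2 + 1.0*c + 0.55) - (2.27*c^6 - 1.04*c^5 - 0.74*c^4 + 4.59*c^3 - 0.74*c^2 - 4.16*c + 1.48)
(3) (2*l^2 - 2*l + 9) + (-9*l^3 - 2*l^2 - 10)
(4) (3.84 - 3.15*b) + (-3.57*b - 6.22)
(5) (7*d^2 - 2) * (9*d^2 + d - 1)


(1) = 0.74*t^3 + 1.82*t^2 - 4.13*t + 5.81
(2) = -3.4*c^6 - 1.75*c^5 - 0.84*c^4 - 1.06*c^3 + 0.51*c^2 + 5.16*c - 0.93
(3) = -9*l^3 - 2*l - 1
(4) = -6.72*b - 2.38
(5) = 63*d^4 + 7*d^3 - 25*d^2 - 2*d + 2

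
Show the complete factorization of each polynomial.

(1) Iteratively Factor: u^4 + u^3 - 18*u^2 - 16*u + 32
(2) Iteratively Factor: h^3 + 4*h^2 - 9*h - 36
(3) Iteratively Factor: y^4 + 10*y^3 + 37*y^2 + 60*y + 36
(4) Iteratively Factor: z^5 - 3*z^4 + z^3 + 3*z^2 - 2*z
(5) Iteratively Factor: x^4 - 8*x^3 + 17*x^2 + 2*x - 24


(1) = (u + 2)*(u^3 - u^2 - 16*u + 16) = (u + 2)*(u + 4)*(u^2 - 5*u + 4) = (u - 1)*(u + 2)*(u + 4)*(u - 4)
(2) = (h + 3)*(h^2 + h - 12) = (h + 3)*(h + 4)*(h - 3)
(3) = (y + 2)*(y^3 + 8*y^2 + 21*y + 18) = (y + 2)*(y + 3)*(y^2 + 5*y + 6) = (y + 2)*(y + 3)^2*(y + 2)
(4) = (z)*(z^4 - 3*z^3 + z^2 + 3*z - 2) = z*(z - 1)*(z^3 - 2*z^2 - z + 2) = z*(z - 1)*(z + 1)*(z^2 - 3*z + 2) = z*(z - 2)*(z - 1)*(z + 1)*(z - 1)
(5) = (x + 1)*(x^3 - 9*x^2 + 26*x - 24) = (x - 3)*(x + 1)*(x^2 - 6*x + 8) = (x - 4)*(x - 3)*(x + 1)*(x - 2)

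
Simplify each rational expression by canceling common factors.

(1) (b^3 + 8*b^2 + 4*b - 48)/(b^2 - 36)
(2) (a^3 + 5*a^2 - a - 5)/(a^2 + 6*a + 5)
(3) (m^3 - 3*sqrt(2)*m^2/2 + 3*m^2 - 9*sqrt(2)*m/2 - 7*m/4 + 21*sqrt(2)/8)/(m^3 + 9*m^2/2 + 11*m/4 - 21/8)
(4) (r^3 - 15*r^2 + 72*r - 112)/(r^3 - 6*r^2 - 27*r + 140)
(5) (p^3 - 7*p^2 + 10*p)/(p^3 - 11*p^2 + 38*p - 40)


(1) = (b^2 + 2*b - 8)/(b - 6)
(2) = a - 1
(3) = (64*m - 96*sqrt(2))/(64*m + 96)
(4) = (r - 4)/(r + 5)
(5) = p/(p - 4)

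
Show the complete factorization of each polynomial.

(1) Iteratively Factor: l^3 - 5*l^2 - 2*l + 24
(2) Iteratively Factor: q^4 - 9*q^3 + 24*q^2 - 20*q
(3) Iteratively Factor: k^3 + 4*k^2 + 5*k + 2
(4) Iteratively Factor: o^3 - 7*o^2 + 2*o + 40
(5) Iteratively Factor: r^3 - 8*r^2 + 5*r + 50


(1) = (l - 3)*(l^2 - 2*l - 8) = (l - 3)*(l + 2)*(l - 4)
(2) = (q - 2)*(q^3 - 7*q^2 + 10*q) = q*(q - 2)*(q^2 - 7*q + 10) = q*(q - 5)*(q - 2)*(q - 2)
(3) = (k + 1)*(k^2 + 3*k + 2) = (k + 1)^2*(k + 2)
(4) = (o - 5)*(o^2 - 2*o - 8) = (o - 5)*(o - 4)*(o + 2)
(5) = (r - 5)*(r^2 - 3*r - 10) = (r - 5)*(r + 2)*(r - 5)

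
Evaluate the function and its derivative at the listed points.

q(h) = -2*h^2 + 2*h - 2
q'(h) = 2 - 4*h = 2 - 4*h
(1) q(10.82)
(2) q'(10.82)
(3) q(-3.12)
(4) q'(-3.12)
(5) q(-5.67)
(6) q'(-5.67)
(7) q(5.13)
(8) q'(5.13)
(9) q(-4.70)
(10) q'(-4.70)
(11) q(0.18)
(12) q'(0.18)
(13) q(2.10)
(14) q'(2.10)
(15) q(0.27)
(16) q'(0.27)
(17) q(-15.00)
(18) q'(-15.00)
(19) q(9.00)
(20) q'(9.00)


(1) = -214.50
(2) = -41.28
(3) = -27.71
(4) = 14.48
(5) = -77.64
(6) = 24.68
(7) = -44.37
(8) = -18.52
(9) = -55.58
(10) = 20.80
(11) = -1.70
(12) = 1.28
(13) = -6.62
(14) = -6.40
(15) = -1.61
(16) = 0.92
(17) = -482.00
(18) = 62.00
(19) = -146.00
(20) = -34.00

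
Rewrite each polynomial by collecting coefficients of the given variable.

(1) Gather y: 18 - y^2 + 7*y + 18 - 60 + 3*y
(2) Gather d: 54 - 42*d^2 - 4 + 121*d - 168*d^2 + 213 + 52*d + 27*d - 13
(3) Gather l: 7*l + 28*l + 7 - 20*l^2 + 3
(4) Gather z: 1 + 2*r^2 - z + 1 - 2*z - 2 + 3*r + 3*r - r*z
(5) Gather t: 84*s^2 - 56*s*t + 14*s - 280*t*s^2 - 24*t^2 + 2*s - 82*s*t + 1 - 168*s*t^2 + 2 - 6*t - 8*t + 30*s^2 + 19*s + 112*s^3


(1) = -y^2 + 10*y - 24
(2) = -210*d^2 + 200*d + 250
(3) = -20*l^2 + 35*l + 10
(4) = 2*r^2 + 6*r + z*(-r - 3)
(5) = 112*s^3 + 114*s^2 + 35*s + t^2*(-168*s - 24) + t*(-280*s^2 - 138*s - 14) + 3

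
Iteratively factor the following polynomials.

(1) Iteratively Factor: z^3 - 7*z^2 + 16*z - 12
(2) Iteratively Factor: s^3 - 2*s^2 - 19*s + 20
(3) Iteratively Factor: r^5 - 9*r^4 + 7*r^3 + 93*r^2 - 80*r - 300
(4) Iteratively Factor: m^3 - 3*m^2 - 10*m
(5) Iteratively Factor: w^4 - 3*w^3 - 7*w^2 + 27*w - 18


(1) = (z - 2)*(z^2 - 5*z + 6) = (z - 3)*(z - 2)*(z - 2)
(2) = (s - 5)*(s^2 + 3*s - 4) = (s - 5)*(s + 4)*(s - 1)
(3) = (r - 3)*(r^4 - 6*r^3 - 11*r^2 + 60*r + 100) = (r - 5)*(r - 3)*(r^3 - r^2 - 16*r - 20) = (r - 5)^2*(r - 3)*(r^2 + 4*r + 4) = (r - 5)^2*(r - 3)*(r + 2)*(r + 2)
(4) = (m - 5)*(m^2 + 2*m) = (m - 5)*(m + 2)*(m)
(5) = (w + 3)*(w^3 - 6*w^2 + 11*w - 6) = (w - 3)*(w + 3)*(w^2 - 3*w + 2) = (w - 3)*(w - 2)*(w + 3)*(w - 1)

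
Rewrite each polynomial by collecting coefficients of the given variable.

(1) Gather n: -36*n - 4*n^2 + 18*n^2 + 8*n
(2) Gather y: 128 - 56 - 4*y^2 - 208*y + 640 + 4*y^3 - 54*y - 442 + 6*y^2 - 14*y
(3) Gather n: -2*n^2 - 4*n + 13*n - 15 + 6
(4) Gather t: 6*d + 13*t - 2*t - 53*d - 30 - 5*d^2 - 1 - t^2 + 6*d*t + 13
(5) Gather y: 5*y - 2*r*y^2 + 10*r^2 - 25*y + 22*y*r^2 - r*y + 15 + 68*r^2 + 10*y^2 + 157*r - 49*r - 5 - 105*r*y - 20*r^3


(1) = 14*n^2 - 28*n
(2) = 4*y^3 + 2*y^2 - 276*y + 270
(3) = -2*n^2 + 9*n - 9
(4) = -5*d^2 - 47*d - t^2 + t*(6*d + 11) - 18
(5) = -20*r^3 + 78*r^2 + 108*r + y^2*(10 - 2*r) + y*(22*r^2 - 106*r - 20) + 10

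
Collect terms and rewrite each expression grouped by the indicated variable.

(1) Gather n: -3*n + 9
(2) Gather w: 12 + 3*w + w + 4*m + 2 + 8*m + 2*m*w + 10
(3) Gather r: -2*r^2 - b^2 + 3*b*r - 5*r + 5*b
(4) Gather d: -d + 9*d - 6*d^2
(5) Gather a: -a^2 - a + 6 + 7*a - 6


(1) = 9 - 3*n
(2) = 12*m + w*(2*m + 4) + 24
(3) = -b^2 + 5*b - 2*r^2 + r*(3*b - 5)
(4) = -6*d^2 + 8*d
(5) = -a^2 + 6*a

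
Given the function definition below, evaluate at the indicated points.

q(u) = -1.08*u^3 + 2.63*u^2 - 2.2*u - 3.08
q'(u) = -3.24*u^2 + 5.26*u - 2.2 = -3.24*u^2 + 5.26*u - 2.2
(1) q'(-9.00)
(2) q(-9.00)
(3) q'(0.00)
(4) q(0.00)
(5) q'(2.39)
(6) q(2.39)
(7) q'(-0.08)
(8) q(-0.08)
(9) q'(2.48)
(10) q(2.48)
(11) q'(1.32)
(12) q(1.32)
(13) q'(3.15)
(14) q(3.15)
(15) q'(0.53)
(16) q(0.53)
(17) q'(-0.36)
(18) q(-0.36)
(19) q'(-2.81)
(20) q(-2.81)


(1) = -311.98
(2) = 1017.07
(3) = -2.20
(4) = -3.08
(5) = -8.14
(6) = -8.06
(7) = -2.64
(8) = -2.89
(9) = -9.08
(10) = -8.83
(11) = -0.90
(12) = -3.89
(13) = -17.78
(14) = -17.67
(15) = -0.32
(16) = -3.67
(17) = -4.51
(18) = -1.90
(19) = -42.56
(20) = 47.83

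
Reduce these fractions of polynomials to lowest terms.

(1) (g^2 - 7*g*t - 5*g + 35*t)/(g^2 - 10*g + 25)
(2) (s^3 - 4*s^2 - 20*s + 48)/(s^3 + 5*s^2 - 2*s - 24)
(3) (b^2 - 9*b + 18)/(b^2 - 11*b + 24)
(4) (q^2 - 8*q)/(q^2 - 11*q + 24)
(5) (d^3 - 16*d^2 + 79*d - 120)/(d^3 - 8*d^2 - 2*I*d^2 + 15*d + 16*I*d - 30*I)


(1) = (g - 7*t)/(g - 5)
(2) = (s - 6)/(s + 3)
(3) = (b - 6)/(b - 8)
(4) = q/(q - 3)
(5) = (d - 8)/(d - 2*I)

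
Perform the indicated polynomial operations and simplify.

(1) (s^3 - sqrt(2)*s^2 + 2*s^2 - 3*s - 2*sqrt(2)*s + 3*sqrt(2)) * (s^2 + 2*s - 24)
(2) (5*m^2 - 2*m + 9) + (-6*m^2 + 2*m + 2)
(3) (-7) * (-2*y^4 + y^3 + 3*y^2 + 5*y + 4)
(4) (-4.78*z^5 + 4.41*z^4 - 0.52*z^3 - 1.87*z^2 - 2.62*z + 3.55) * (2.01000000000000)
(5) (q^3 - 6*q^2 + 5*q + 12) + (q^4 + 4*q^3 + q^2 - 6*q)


(1) = s^5 - sqrt(2)*s^4 + 4*s^4 - 23*s^3 - 4*sqrt(2)*s^3 - 54*s^2 + 23*sqrt(2)*s^2 + 72*s + 54*sqrt(2)*s - 72*sqrt(2)
(2) = 11 - m^2
(3) = 14*y^4 - 7*y^3 - 21*y^2 - 35*y - 28
(4) = -9.6078*z^5 + 8.8641*z^4 - 1.0452*z^3 - 3.7587*z^2 - 5.2662*z + 7.1355
(5) = q^4 + 5*q^3 - 5*q^2 - q + 12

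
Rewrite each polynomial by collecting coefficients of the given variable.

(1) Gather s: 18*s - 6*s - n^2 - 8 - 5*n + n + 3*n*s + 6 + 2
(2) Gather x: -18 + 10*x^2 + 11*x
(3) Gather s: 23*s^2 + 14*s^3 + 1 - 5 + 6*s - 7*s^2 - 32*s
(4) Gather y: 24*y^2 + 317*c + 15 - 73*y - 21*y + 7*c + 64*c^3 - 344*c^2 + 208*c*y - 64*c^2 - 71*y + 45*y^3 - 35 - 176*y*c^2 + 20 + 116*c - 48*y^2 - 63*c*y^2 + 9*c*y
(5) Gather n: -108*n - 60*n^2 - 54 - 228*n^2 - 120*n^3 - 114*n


(1) = -n^2 - 4*n + s*(3*n + 12)
(2) = 10*x^2 + 11*x - 18
(3) = 14*s^3 + 16*s^2 - 26*s - 4
(4) = 64*c^3 - 408*c^2 + 440*c + 45*y^3 + y^2*(-63*c - 24) + y*(-176*c^2 + 217*c - 165)
(5) = -120*n^3 - 288*n^2 - 222*n - 54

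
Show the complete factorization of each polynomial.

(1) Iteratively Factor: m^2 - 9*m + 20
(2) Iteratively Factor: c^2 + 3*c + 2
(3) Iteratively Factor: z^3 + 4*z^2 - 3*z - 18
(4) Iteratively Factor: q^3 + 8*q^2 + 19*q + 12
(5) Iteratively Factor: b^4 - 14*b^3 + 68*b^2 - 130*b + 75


(1) = (m - 5)*(m - 4)
(2) = (c + 1)*(c + 2)
(3) = (z + 3)*(z^2 + z - 6) = (z + 3)^2*(z - 2)
(4) = (q + 4)*(q^2 + 4*q + 3) = (q + 1)*(q + 4)*(q + 3)
(5) = (b - 5)*(b^3 - 9*b^2 + 23*b - 15) = (b - 5)^2*(b^2 - 4*b + 3) = (b - 5)^2*(b - 1)*(b - 3)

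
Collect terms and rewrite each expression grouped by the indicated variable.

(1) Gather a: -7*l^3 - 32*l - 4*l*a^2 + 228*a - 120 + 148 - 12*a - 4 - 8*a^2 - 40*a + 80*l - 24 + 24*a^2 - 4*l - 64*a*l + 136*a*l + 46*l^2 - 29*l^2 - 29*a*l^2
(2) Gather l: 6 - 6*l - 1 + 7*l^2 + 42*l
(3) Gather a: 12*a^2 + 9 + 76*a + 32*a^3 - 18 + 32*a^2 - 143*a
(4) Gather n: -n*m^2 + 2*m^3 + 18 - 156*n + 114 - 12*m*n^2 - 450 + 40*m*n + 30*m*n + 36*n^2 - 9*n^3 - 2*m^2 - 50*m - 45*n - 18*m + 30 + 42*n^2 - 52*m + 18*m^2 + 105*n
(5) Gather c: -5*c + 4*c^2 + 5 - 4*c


(1) = a^2*(16 - 4*l) + a*(-29*l^2 + 72*l + 176) - 7*l^3 + 17*l^2 + 44*l
(2) = 7*l^2 + 36*l + 5
(3) = 32*a^3 + 44*a^2 - 67*a - 9
(4) = 2*m^3 + 16*m^2 - 120*m - 9*n^3 + n^2*(78 - 12*m) + n*(-m^2 + 70*m - 96) - 288
(5) = 4*c^2 - 9*c + 5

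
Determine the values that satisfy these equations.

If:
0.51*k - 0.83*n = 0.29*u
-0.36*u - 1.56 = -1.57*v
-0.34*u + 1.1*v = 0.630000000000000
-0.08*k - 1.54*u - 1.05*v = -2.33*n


Then:
k = 10.90
n = 4.85
u = 5.28
v = 2.20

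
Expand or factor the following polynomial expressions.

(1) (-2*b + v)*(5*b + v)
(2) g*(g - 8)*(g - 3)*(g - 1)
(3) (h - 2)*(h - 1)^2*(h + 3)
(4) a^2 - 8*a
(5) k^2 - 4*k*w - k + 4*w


(1) = -10*b^2 + 3*b*v + v^2
(2) = g^4 - 12*g^3 + 35*g^2 - 24*g
(3) = h^4 - h^3 - 7*h^2 + 13*h - 6
(4) = a*(a - 8)
(5) = (k - 1)*(k - 4*w)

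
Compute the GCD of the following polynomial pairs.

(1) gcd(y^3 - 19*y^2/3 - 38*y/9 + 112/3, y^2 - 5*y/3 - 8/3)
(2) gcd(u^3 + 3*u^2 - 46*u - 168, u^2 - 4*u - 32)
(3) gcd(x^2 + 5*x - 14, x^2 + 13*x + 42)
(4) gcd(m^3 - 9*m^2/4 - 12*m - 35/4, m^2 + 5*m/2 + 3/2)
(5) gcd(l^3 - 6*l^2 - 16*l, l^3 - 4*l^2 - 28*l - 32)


(1) = gcd((y - 6)*(y - 8/3)*(y + 7/3), (y - 8/3)*(y + 1)) = y - 8/3
(2) = u + 4
(3) = gcd((x - 2)*(x + 7), (x + 6)*(x + 7)) = x + 7
(4) = m + 1
(5) = l^2 - 6*l - 16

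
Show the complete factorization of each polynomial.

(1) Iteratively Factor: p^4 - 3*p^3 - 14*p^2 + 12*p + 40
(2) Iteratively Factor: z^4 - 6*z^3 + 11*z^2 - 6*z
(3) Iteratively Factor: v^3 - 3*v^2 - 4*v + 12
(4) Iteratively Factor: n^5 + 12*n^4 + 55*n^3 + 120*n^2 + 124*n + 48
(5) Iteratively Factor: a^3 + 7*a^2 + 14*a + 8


(1) = (p + 2)*(p^3 - 5*p^2 - 4*p + 20) = (p - 5)*(p + 2)*(p^2 - 4) = (p - 5)*(p - 2)*(p + 2)*(p + 2)
(2) = (z)*(z^3 - 6*z^2 + 11*z - 6) = z*(z - 2)*(z^2 - 4*z + 3) = z*(z - 2)*(z - 1)*(z - 3)
(3) = (v + 2)*(v^2 - 5*v + 6) = (v - 2)*(v + 2)*(v - 3)
(4) = (n + 3)*(n^4 + 9*n^3 + 28*n^2 + 36*n + 16) = (n + 3)*(n + 4)*(n^3 + 5*n^2 + 8*n + 4) = (n + 2)*(n + 3)*(n + 4)*(n^2 + 3*n + 2) = (n + 2)^2*(n + 3)*(n + 4)*(n + 1)
(5) = (a + 4)*(a^2 + 3*a + 2) = (a + 1)*(a + 4)*(a + 2)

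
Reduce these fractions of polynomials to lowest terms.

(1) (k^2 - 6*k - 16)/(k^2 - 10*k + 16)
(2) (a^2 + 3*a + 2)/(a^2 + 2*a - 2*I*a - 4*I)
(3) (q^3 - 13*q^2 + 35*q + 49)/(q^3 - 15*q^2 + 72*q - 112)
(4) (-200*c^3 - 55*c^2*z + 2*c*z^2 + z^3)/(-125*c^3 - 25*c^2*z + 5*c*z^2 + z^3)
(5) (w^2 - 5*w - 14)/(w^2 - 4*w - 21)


(1) = (k + 2)/(k - 2)
(2) = (a + 1)/(a - 2*I)
(3) = (q^2 - 6*q - 7)/(q^2 - 8*q + 16)
(4) = (-8*c + z)/(-5*c + z)
(5) = (w + 2)/(w + 3)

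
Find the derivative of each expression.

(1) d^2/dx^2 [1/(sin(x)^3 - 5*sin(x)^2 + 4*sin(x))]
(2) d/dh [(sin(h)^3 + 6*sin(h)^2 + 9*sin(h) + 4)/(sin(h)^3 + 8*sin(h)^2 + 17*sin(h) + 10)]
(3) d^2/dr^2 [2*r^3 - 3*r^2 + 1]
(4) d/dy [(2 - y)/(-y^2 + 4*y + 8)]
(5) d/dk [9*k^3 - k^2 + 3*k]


(1) = (-9*sin(x)^2 + 46*sin(x) - 50 - 70/sin(x) + 88/sin(x)^2 - 32/sin(x)^3)/((sin(x) - 4)^3*(sin(x) - 1)^2)
(2) = 2*(sin(h)^2 + 6*sin(h) + 11)*cos(h)/((sin(h) + 2)^2*(sin(h) + 5)^2)
(3) = 12*r - 6
(4) = (-y^2 + 4*y - 16)/(y^4 - 8*y^3 + 64*y + 64)
(5) = 27*k^2 - 2*k + 3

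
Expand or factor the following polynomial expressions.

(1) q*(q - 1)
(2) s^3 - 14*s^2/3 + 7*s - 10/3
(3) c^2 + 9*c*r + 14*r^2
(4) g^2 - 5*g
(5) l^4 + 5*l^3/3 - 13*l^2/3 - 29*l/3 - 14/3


(1) = q^2 - q
(2) = (s - 2)*(s - 5/3)*(s - 1)
(3) = (c + 2*r)*(c + 7*r)
(4) = g*(g - 5)
(5) = (l - 7/3)*(l + 1)^2*(l + 2)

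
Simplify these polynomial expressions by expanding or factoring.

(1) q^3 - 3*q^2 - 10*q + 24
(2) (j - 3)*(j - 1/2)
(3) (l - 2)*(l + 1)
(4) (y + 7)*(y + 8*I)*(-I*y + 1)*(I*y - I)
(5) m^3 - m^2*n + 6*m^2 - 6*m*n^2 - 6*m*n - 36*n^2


(1) = (q - 4)*(q - 2)*(q + 3)
(2) = j^2 - 7*j/2 + 3/2
(3) = l^2 - l - 2
(4) = y^4 + 6*y^3 + 9*I*y^3 - 15*y^2 + 54*I*y^2 - 48*y - 63*I*y + 56
(5) = (m + 6)*(m - 3*n)*(m + 2*n)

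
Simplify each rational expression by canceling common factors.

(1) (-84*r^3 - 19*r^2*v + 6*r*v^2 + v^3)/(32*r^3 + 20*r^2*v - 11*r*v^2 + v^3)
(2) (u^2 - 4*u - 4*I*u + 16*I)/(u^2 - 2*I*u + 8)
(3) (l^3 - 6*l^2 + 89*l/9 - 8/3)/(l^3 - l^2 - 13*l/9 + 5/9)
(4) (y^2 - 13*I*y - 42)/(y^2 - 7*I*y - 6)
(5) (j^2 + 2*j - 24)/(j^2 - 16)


(1) = (-21*r^2 - 10*r*v - v^2)/(8*r^2 + 7*r*v - v^2)
(2) = (u - 4)/(u + 2*I)
(3) = (3*l^2 - 17*l + 24)/(3*l^2 - 2*l - 5)
(4) = (y - 7*I)/(y - I)
(5) = (j + 6)/(j + 4)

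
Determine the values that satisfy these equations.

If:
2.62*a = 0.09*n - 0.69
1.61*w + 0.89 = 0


Then:
a = 0.0343511450381679*n - 0.263358778625954
w = -0.55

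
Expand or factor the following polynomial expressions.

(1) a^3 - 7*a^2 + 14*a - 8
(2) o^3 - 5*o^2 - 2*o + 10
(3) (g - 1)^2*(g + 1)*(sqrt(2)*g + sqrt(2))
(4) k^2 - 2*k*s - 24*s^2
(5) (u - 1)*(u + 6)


(1) = (a - 4)*(a - 2)*(a - 1)
(2) = (o - 5)*(o - sqrt(2))*(o + sqrt(2))
(3) = sqrt(2)*g^4 - 2*sqrt(2)*g^2 + sqrt(2)
(4) = (k - 6*s)*(k + 4*s)
(5) = u^2 + 5*u - 6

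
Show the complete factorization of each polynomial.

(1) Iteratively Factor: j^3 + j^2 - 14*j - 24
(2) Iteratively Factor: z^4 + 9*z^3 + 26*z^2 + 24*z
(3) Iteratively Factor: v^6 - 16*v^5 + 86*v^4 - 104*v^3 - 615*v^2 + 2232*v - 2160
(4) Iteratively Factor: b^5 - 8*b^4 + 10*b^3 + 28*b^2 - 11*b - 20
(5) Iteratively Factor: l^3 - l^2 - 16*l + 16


(1) = (j - 4)*(j^2 + 5*j + 6) = (j - 4)*(j + 3)*(j + 2)
(2) = (z + 4)*(z^3 + 5*z^2 + 6*z) = (z + 3)*(z + 4)*(z^2 + 2*z) = z*(z + 3)*(z + 4)*(z + 2)
(3) = (v - 5)*(v^5 - 11*v^4 + 31*v^3 + 51*v^2 - 360*v + 432) = (v - 5)*(v - 3)*(v^4 - 8*v^3 + 7*v^2 + 72*v - 144) = (v - 5)*(v - 4)*(v - 3)*(v^3 - 4*v^2 - 9*v + 36) = (v - 5)*(v - 4)^2*(v - 3)*(v^2 - 9) = (v - 5)*(v - 4)^2*(v - 3)^2*(v + 3)
(4) = (b - 1)*(b^4 - 7*b^3 + 3*b^2 + 31*b + 20) = (b - 1)*(b + 1)*(b^3 - 8*b^2 + 11*b + 20) = (b - 5)*(b - 1)*(b + 1)*(b^2 - 3*b - 4) = (b - 5)*(b - 4)*(b - 1)*(b + 1)*(b + 1)
(5) = (l + 4)*(l^2 - 5*l + 4) = (l - 1)*(l + 4)*(l - 4)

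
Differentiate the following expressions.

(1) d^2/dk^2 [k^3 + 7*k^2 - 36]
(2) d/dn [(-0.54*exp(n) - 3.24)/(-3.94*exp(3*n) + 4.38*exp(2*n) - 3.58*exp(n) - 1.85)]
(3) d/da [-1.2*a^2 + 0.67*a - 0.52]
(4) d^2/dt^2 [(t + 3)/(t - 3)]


(1) = 6*k + 14
(2) = (-4.2552*exp(3*n) - 35.9316*exp(2*n) + 28.3824*exp(n) - 10.6002)*exp(n)/(15.5236*exp(6*n) - 34.5144*exp(5*n) + 47.3948*exp(4*n) - 16.7828*exp(3*n) - 3.3896*exp(2*n) + 13.246*exp(n) + 3.4225)
(3) = 0.67 - 2.4*a
(4) = 12/(t - 3)^3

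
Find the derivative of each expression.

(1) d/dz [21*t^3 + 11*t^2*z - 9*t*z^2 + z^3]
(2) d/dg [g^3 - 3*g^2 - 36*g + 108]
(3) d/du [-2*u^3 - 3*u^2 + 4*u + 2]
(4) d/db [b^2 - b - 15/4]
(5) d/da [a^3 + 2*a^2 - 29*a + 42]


(1) = 11*t^2 - 18*t*z + 3*z^2
(2) = 3*g^2 - 6*g - 36
(3) = -6*u^2 - 6*u + 4
(4) = 2*b - 1
(5) = 3*a^2 + 4*a - 29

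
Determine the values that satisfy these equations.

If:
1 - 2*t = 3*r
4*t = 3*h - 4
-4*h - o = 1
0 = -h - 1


Then:
h = -1
o = 3
r = 3/2
t = -7/4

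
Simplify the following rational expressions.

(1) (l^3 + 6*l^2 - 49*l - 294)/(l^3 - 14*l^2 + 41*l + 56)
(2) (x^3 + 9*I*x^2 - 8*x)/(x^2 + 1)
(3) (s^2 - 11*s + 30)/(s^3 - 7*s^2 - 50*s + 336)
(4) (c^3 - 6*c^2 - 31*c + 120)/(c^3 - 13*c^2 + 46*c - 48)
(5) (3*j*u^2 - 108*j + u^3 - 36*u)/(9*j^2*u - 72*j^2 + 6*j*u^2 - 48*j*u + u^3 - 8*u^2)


(1) = (l^2 + 13*l + 42)/(l^2 - 7*l - 8)
(2) = (x^2 + 8*I*x)/(x - I)
(3) = (s - 5)/(s^2 - s - 56)
(4) = (c + 5)/(c - 2)
(5) = (u^2 - 36)/(3*j*u - 24*j + u^2 - 8*u)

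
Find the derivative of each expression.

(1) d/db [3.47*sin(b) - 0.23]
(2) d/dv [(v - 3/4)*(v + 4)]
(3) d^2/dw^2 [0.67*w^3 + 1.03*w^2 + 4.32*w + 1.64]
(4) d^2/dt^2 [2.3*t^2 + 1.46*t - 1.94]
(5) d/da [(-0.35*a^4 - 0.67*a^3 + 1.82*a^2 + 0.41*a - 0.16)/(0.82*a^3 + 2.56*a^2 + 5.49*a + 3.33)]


(1) = 3.47*cos(b)
(2) = 2*v + 13/4
(3) = 4.02*w + 2.06
(4) = 4.60000000000000
(5) = (-0.287*a^6 - 1.792*a^5 - 8.9721*a^4 - 12.691*a^3 + 2.6425*a^2 + 12.9404*a + 2.2437)/(0.6724*a^6 + 4.1984*a^5 + 15.5572*a^4 + 33.57*a^3 + 47.1897*a^2 + 36.5634*a + 11.0889)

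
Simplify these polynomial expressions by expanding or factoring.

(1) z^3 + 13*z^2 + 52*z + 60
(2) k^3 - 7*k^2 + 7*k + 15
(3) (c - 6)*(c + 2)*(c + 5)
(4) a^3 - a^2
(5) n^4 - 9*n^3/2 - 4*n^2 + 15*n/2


(1) = (z + 2)*(z + 5)*(z + 6)
(2) = (k - 5)*(k - 3)*(k + 1)
(3) = c^3 + c^2 - 32*c - 60
(4) = a^2*(a - 1)
(5) = n*(n - 5)*(n - 1)*(n + 3/2)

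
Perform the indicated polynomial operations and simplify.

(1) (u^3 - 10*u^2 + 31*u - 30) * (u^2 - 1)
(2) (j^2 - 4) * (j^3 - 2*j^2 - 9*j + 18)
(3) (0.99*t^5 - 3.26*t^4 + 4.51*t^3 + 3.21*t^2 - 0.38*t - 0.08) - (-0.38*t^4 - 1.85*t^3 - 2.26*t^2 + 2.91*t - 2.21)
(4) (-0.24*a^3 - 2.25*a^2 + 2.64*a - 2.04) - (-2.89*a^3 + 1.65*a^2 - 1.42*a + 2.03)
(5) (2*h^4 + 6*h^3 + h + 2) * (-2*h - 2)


(1) = u^5 - 10*u^4 + 30*u^3 - 20*u^2 - 31*u + 30
(2) = j^5 - 2*j^4 - 13*j^3 + 26*j^2 + 36*j - 72
(3) = 0.99*t^5 - 2.88*t^4 + 6.36*t^3 + 5.47*t^2 - 3.29*t + 2.13
(4) = 2.65*a^3 - 3.9*a^2 + 4.06*a - 4.07
(5) = -4*h^5 - 16*h^4 - 12*h^3 - 2*h^2 - 6*h - 4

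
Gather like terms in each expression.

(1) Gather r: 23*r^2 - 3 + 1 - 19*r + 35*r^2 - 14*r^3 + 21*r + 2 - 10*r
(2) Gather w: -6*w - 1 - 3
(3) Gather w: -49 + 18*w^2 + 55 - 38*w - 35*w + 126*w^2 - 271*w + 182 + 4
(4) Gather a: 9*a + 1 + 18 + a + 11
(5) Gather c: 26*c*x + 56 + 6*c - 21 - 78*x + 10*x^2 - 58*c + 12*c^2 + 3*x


(1) = -14*r^3 + 58*r^2 - 8*r
(2) = -6*w - 4
(3) = 144*w^2 - 344*w + 192
(4) = 10*a + 30
(5) = 12*c^2 + c*(26*x - 52) + 10*x^2 - 75*x + 35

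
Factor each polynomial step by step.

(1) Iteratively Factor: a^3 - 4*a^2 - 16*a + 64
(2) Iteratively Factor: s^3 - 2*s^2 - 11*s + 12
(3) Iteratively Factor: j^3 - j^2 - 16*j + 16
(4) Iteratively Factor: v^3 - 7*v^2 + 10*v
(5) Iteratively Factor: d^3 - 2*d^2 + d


(1) = (a - 4)*(a^2 - 16) = (a - 4)^2*(a + 4)
(2) = (s + 3)*(s^2 - 5*s + 4) = (s - 4)*(s + 3)*(s - 1)
(3) = (j + 4)*(j^2 - 5*j + 4) = (j - 4)*(j + 4)*(j - 1)
(4) = (v - 2)*(v^2 - 5*v) = v*(v - 2)*(v - 5)
(5) = (d - 1)*(d^2 - d) = (d - 1)^2*(d)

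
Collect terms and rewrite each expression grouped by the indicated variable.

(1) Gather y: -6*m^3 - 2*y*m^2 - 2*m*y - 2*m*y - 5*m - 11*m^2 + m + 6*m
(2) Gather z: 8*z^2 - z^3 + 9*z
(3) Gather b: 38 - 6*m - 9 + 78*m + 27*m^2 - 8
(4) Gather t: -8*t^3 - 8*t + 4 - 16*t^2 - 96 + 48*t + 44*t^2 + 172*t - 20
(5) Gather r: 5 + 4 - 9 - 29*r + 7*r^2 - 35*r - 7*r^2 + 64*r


(1) = -6*m^3 - 11*m^2 + 2*m + y*(-2*m^2 - 4*m)
(2) = -z^3 + 8*z^2 + 9*z
(3) = 27*m^2 + 72*m + 21
(4) = -8*t^3 + 28*t^2 + 212*t - 112
(5) = 0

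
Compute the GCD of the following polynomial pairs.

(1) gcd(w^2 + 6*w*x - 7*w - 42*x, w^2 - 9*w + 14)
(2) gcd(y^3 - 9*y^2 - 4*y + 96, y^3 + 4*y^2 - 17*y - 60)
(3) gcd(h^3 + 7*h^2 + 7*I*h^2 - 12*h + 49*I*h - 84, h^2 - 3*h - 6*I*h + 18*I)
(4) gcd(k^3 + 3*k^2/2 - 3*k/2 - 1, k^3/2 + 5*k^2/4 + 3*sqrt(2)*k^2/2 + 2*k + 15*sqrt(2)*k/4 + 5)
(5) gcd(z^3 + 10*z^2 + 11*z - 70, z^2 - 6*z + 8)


(1) = gcd((w - 7)*(w + 6*x), (w - 7)*(w - 2)) = w - 7
(2) = y^2 - y - 12
(3) = 1
(4) = 1
(5) = z - 2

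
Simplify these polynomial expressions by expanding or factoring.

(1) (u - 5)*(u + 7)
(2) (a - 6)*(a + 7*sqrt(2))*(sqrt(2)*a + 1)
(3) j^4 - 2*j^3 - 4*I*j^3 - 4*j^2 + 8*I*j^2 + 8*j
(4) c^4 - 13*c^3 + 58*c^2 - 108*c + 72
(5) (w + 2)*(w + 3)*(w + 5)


(1) = u^2 + 2*u - 35
(2) = sqrt(2)*a^3 - 6*sqrt(2)*a^2 + 15*a^2 - 90*a + 7*sqrt(2)*a - 42*sqrt(2)
(3) = j*(j - 2)*(j - 2*I)^2
(4) = (c - 6)*(c - 3)*(c - 2)^2
(5) = w^3 + 10*w^2 + 31*w + 30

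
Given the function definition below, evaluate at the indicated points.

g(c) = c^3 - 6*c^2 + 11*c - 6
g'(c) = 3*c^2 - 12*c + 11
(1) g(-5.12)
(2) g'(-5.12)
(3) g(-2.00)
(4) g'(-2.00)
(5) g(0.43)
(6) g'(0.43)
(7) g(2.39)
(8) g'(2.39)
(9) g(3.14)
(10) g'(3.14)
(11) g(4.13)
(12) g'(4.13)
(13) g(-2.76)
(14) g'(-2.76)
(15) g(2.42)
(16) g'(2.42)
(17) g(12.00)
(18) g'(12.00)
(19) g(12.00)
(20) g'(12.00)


(1) = -353.82
(2) = 151.08
(3) = -60.00
(4) = 47.00
(5) = -2.30
(6) = 6.39
(7) = -0.33
(8) = -0.54
(9) = 0.34
(10) = 2.90
(11) = 7.53
(12) = 12.61
(13) = -103.09
(14) = 66.97
(15) = -0.35
(16) = -0.47
(17) = 990.00
(18) = 299.00
(19) = 990.00
(20) = 299.00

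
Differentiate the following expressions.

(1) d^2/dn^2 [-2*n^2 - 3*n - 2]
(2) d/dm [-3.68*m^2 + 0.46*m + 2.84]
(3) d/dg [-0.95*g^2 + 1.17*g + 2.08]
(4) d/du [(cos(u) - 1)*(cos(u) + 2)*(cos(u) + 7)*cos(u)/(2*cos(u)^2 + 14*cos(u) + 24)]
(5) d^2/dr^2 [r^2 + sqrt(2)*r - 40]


(1) = -4
(2) = 0.46 - 7.36*m
(3) = 1.17 - 1.9*g
(4) = (-2*cos(u)^5 - 29*cos(u)^4 - 160*cos(u)^3 - 337*cos(u)^2 - 120*cos(u) + 168)*sin(u)/(2*(cos(u) + 3)^2*(cos(u) + 4)^2)
(5) = 2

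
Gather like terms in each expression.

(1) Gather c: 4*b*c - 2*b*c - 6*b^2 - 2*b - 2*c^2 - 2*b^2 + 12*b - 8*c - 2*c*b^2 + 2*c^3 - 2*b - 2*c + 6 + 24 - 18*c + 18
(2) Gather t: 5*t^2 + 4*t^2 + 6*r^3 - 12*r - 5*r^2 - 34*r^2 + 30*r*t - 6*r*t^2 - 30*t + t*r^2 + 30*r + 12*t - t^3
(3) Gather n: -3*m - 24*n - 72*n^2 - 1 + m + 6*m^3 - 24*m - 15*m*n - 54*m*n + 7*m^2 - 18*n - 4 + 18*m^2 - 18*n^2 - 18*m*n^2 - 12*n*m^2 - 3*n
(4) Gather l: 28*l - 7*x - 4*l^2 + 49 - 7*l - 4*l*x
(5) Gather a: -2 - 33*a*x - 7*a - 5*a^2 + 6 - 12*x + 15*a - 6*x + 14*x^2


(1) = -8*b^2 + 8*b + 2*c^3 - 2*c^2 + c*(-2*b^2 + 2*b - 28) + 48
(2) = 6*r^3 - 39*r^2 + 18*r - t^3 + t^2*(9 - 6*r) + t*(r^2 + 30*r - 18)
(3) = 6*m^3 + 25*m^2 - 26*m + n^2*(-18*m - 90) + n*(-12*m^2 - 69*m - 45) - 5
(4) = -4*l^2 + l*(21 - 4*x) - 7*x + 49
(5) = -5*a^2 + a*(8 - 33*x) + 14*x^2 - 18*x + 4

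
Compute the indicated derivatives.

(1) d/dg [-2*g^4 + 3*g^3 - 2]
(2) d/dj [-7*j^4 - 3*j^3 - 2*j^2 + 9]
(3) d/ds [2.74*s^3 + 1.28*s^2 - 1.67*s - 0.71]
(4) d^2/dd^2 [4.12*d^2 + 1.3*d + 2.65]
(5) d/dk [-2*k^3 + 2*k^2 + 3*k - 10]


(1) = g^2*(9 - 8*g)
(2) = j*(-28*j^2 - 9*j - 4)
(3) = 8.22*s^2 + 2.56*s - 1.67
(4) = 8.24000000000000
(5) = -6*k^2 + 4*k + 3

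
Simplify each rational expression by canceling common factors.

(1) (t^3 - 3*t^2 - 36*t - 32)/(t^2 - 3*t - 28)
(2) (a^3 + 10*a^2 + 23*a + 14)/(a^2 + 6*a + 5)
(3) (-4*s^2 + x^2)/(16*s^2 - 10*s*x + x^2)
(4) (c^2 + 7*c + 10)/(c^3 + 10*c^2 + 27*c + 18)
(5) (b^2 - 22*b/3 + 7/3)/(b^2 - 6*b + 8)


(1) = (t^2 - 7*t - 8)/(t - 7)
(2) = (a^2 + 9*a + 14)/(a + 5)
(3) = (2*s + x)/(-8*s + x)
(4) = (c^2 + 7*c + 10)/(c^3 + 10*c^2 + 27*c + 18)
(5) = (3*b^2 - 22*b + 7)/(3*b^2 - 18*b + 24)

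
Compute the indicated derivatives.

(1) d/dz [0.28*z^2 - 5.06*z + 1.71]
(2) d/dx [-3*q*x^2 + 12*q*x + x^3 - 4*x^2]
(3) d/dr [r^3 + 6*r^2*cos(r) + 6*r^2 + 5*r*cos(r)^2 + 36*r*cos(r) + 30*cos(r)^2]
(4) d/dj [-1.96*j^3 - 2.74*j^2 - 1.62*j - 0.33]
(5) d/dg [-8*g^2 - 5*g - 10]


(1) = 0.56*z - 5.06
(2) = -6*q*x + 12*q + 3*x^2 - 8*x
(3) = -6*r^2*sin(r) + 3*r^2 - 36*r*sin(r) - 5*r*sin(2*r) + 12*r*cos(r) + 12*r - 30*sin(2*r) + 5*cos(r)^2 + 36*cos(r)
(4) = -5.88*j^2 - 5.48*j - 1.62
(5) = -16*g - 5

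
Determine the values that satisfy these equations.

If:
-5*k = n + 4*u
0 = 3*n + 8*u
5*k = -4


Then:
k = -4/5
n = -8
u = 3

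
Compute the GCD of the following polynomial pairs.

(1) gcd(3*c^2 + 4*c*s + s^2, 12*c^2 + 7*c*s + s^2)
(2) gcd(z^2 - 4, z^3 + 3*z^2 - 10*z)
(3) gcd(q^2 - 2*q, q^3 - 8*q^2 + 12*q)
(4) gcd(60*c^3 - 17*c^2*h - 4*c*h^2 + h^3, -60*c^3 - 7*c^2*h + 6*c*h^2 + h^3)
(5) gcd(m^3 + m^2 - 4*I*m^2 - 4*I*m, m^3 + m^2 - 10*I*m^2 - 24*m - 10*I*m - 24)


(1) = 3*c + s
(2) = z - 2
(3) = gcd(q*(q - 2), q*(q - 6)*(q - 2)) = q^2 - 2*q
(4) = 12*c^2 - c*h - h^2
(5) = gcd(m*(m + 1)*(m - 4*I), (m + 1)*(m - 6*I)*(m - 4*I)) = m^2 + m*(1 - 4*I) - 4*I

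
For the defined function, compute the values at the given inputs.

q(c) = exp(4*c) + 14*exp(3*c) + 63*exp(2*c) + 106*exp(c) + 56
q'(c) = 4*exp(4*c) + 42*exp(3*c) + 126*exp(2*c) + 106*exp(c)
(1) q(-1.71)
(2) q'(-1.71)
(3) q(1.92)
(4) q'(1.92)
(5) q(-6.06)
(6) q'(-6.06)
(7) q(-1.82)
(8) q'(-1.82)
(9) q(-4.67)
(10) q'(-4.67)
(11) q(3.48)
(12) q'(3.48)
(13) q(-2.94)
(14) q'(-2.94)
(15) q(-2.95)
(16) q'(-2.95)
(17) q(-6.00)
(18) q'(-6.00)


(1) = 77.32
(2) = 23.55
(3) = 10317.62
(4) = 28572.34
(5) = 56.25
(6) = 0.25
(7) = 74.89
(8) = 20.66
(9) = 57.00
(10) = 1.00
(11) = 1658828.45
(12) = 6013200.65
(13) = 61.78
(14) = 5.96
(15) = 61.72
(16) = 5.90
(17) = 56.26
(18) = 0.26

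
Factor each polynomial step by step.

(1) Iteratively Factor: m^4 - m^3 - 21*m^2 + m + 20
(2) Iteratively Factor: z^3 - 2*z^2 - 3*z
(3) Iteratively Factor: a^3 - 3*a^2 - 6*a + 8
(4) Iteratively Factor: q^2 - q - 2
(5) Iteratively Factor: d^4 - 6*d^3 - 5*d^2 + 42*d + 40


(1) = (m - 5)*(m^3 + 4*m^2 - m - 4) = (m - 5)*(m + 1)*(m^2 + 3*m - 4) = (m - 5)*(m + 1)*(m + 4)*(m - 1)
(2) = (z)*(z^2 - 2*z - 3) = z*(z + 1)*(z - 3)
(3) = (a + 2)*(a^2 - 5*a + 4) = (a - 1)*(a + 2)*(a - 4)
(4) = (q + 1)*(q - 2)
(5) = (d - 5)*(d^3 - d^2 - 10*d - 8) = (d - 5)*(d - 4)*(d^2 + 3*d + 2) = (d - 5)*(d - 4)*(d + 1)*(d + 2)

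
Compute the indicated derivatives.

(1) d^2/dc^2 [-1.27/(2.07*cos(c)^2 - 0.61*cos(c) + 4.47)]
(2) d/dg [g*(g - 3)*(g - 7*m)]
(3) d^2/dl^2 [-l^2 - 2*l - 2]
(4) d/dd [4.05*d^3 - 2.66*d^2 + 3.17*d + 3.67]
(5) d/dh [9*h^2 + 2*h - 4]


(1) = (21.767292*(1 - cos(c)^2)^2 - 12.829032*cos(c)^3 - 35.648519*cos(c)^2 + 19.09829175*cos(c) + 2.00453625*cos(3*c) + 0.78994)/(2.07*cos(c)^2 - 0.61*cos(c) + 4.47)^3
(2) = 3*g^2 - 14*g*m - 6*g + 21*m
(3) = -2
(4) = 12.15*d^2 - 5.32*d + 3.17
(5) = 18*h + 2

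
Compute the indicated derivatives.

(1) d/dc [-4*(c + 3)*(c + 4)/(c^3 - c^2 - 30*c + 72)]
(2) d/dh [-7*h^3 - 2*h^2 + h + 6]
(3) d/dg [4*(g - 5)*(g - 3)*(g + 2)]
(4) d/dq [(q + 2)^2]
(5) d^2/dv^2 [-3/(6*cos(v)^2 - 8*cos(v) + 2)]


(1) = 4*(c^4 + 14*c^3 + 59*c^2 - 168*c - 864)/(c^6 - 2*c^5 - 59*c^4 + 204*c^3 + 756*c^2 - 4320*c + 5184)
(2) = -21*h^2 - 4*h + 1
(3) = 12*g^2 - 48*g - 4
(4) = 2*q + 4
(5) = 3*(36*sin(v)^4 - 22*sin(v)^2 + 49*cos(v) - 9*cos(3*v) - 40)/(2*(cos(v) - 1)^3*(3*cos(v) - 1)^3)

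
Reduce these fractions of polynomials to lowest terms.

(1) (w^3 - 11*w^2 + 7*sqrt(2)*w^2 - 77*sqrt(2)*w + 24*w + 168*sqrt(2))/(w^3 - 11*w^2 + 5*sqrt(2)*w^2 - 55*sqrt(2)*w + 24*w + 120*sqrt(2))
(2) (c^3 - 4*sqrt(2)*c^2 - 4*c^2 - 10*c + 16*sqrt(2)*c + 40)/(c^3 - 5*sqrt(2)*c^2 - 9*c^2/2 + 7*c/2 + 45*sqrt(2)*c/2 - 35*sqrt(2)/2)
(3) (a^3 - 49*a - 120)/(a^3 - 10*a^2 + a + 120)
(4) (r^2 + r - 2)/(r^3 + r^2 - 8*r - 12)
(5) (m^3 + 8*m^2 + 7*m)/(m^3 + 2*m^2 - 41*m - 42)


(1) = (w + 7*sqrt(2))/(w + 5*sqrt(2))
(2) = (2*c^2 + c*(-8 + 2*sqrt(2)) - 8*sqrt(2))/(2*c^2 - 9*c + 7)
(3) = (a + 5)/(a - 5)
(4) = (r - 1)/(r^2 - r - 6)
(5) = m/(m - 6)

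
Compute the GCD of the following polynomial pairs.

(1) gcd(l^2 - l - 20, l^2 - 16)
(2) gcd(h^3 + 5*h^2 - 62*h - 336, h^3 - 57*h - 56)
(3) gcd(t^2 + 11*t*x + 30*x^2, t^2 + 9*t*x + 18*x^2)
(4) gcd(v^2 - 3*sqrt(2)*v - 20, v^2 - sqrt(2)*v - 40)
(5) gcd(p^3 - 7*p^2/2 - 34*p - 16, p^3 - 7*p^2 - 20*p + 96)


(1) = gcd((l - 5)*(l + 4), (l - 4)*(l + 4)) = l + 4
(2) = h^2 - h - 56
(3) = t + 6*x
(4) = gcd((v - 5*sqrt(2))*(v + 2*sqrt(2)), (v - 5*sqrt(2))*(v + 4*sqrt(2))) = v - 5*sqrt(2)
(5) = gcd((p - 8)*(p + 1/2)*(p + 4), (p - 8)*(p - 3)*(p + 4)) = p^2 - 4*p - 32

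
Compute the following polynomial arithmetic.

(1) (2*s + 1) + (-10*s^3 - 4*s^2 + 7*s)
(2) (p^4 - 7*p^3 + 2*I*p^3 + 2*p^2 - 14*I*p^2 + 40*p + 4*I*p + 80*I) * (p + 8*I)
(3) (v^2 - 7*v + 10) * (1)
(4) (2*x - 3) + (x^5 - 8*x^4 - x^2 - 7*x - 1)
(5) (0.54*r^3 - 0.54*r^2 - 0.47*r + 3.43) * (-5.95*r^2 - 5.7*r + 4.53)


(1) = -10*s^3 - 4*s^2 + 9*s + 1
(2) = p^5 - 7*p^4 + 10*I*p^4 - 14*p^3 - 70*I*p^3 + 152*p^2 + 20*I*p^2 - 32*p + 400*I*p - 640
(3) = v^2 - 7*v + 10
(4) = x^5 - 8*x^4 - x^2 - 5*x - 4
(5) = -3.213*r^5 + 0.135*r^4 + 8.3207*r^3 - 20.1757*r^2 - 21.6801*r + 15.5379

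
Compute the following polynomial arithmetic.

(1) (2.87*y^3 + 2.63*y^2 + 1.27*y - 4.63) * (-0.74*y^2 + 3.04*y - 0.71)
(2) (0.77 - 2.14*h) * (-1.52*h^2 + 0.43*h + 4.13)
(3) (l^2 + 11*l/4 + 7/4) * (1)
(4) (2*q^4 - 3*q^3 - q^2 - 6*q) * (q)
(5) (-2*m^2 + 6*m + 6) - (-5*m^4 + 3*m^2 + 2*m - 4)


(1) = -2.1238*y^5 + 6.7786*y^4 + 5.0177*y^3 + 5.4197*y^2 - 14.9769*y + 3.2873
(2) = 3.2528*h^3 - 2.0906*h^2 - 8.5071*h + 3.1801
(3) = l^2 + 11*l/4 + 7/4
(4) = 2*q^5 - 3*q^4 - q^3 - 6*q^2
(5) = 5*m^4 - 5*m^2 + 4*m + 10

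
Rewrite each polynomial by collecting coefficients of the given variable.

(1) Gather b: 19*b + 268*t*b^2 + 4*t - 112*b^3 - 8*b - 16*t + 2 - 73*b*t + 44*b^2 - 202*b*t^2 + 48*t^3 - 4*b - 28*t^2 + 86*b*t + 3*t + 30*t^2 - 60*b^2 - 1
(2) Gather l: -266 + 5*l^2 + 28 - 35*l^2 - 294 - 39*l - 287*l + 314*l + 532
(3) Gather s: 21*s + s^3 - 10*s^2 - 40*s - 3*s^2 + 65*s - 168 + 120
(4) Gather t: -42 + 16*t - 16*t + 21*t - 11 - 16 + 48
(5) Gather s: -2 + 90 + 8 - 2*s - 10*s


(1) = -112*b^3 + b^2*(268*t - 16) + b*(-202*t^2 + 13*t + 7) + 48*t^3 + 2*t^2 - 9*t + 1
(2) = -30*l^2 - 12*l
(3) = s^3 - 13*s^2 + 46*s - 48
(4) = 21*t - 21
(5) = 96 - 12*s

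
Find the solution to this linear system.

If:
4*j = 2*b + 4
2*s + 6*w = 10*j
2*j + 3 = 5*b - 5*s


Then:
b = 30*w/17 - 60/17
j = 15*w/17 - 13/17
s = 24*w/17 - 65/17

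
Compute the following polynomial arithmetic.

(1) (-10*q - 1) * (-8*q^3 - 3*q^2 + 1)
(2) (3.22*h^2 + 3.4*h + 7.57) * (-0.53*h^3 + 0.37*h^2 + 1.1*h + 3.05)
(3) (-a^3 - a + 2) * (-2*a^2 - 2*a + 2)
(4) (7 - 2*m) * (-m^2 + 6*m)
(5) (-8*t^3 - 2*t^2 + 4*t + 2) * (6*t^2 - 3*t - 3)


(1) = 80*q^4 + 38*q^3 + 3*q^2 - 10*q - 1
(2) = -1.7066*h^5 - 0.6106*h^4 + 0.7879*h^3 + 16.3619*h^2 + 18.697*h + 23.0885
(3) = 2*a^5 + 2*a^4 - 2*a^2 - 6*a + 4
(4) = 2*m^3 - 19*m^2 + 42*m
(5) = -48*t^5 + 12*t^4 + 54*t^3 + 6*t^2 - 18*t - 6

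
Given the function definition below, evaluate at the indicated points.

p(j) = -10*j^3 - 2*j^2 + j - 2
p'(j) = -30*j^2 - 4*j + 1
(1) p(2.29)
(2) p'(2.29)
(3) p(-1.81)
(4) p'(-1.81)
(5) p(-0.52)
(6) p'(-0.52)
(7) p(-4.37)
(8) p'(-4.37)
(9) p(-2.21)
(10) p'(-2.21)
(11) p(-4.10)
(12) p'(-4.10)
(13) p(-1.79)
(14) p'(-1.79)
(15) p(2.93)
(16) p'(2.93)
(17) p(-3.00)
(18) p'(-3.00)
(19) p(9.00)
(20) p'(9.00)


(1) = -130.29
(2) = -165.48
(3) = 48.94
(4) = -90.04
(5) = -1.65
(6) = -5.03
(7) = 789.97
(8) = -554.43
(9) = 93.96
(10) = -136.68
(11) = 649.49
(12) = -486.90
(13) = 47.16
(14) = -87.96
(15) = -267.78
(16) = -268.27
(17) = 247.00
(18) = -257.00
(19) = -7445.00
(20) = -2465.00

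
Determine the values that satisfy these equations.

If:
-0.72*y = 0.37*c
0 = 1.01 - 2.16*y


Then:
c = -0.91
y = 0.47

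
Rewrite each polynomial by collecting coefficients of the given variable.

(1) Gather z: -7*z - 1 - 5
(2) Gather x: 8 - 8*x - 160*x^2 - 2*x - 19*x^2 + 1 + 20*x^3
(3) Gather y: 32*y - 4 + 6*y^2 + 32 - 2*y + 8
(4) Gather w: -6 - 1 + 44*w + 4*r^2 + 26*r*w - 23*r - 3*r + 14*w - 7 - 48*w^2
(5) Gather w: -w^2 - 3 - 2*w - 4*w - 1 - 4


(1) = -7*z - 6
(2) = 20*x^3 - 179*x^2 - 10*x + 9
(3) = 6*y^2 + 30*y + 36
(4) = 4*r^2 - 26*r - 48*w^2 + w*(26*r + 58) - 14
(5) = -w^2 - 6*w - 8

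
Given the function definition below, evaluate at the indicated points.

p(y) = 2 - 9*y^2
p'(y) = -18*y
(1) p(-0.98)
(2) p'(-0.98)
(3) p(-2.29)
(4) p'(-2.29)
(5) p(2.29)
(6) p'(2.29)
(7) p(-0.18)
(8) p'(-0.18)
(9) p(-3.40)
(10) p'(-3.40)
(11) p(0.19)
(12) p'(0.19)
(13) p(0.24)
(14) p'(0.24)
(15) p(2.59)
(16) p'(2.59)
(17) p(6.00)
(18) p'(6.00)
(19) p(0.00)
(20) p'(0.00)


(1) = -6.64
(2) = 17.64
(3) = -45.20
(4) = 41.22
(5) = -45.20
(6) = -41.22
(7) = 1.71
(8) = 3.24
(9) = -102.04
(10) = 61.20
(11) = 1.68
(12) = -3.42
(13) = 1.48
(14) = -4.32
(15) = -58.37
(16) = -46.62
(17) = -322.00
(18) = -108.00
(19) = 2.00
(20) = 0.00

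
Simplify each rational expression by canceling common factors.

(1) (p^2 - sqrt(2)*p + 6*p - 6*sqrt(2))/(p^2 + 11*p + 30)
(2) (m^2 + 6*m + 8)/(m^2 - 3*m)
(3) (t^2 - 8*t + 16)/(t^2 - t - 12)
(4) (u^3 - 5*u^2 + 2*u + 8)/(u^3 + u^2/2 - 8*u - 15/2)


(1) = (p - sqrt(2))/(p + 5)
(2) = (m^2 + 6*m + 8)/(m^2 - 3*m)
(3) = (t - 4)/(t + 3)
(4) = (2*u^2 - 12*u + 16)/(2*u^2 - u - 15)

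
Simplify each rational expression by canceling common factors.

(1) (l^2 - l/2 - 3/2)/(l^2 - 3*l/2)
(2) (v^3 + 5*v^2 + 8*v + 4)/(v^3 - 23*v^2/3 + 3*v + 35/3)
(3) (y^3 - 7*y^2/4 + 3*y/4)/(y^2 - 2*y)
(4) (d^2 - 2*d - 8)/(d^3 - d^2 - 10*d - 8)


(1) = (l + 1)/l
(2) = (3*v^2 + 12*v + 12)/(3*v^2 - 26*v + 35)
(3) = (4*y^2 - 7*y + 3)/(4*y - 8)
(4) = 1/(d + 1)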